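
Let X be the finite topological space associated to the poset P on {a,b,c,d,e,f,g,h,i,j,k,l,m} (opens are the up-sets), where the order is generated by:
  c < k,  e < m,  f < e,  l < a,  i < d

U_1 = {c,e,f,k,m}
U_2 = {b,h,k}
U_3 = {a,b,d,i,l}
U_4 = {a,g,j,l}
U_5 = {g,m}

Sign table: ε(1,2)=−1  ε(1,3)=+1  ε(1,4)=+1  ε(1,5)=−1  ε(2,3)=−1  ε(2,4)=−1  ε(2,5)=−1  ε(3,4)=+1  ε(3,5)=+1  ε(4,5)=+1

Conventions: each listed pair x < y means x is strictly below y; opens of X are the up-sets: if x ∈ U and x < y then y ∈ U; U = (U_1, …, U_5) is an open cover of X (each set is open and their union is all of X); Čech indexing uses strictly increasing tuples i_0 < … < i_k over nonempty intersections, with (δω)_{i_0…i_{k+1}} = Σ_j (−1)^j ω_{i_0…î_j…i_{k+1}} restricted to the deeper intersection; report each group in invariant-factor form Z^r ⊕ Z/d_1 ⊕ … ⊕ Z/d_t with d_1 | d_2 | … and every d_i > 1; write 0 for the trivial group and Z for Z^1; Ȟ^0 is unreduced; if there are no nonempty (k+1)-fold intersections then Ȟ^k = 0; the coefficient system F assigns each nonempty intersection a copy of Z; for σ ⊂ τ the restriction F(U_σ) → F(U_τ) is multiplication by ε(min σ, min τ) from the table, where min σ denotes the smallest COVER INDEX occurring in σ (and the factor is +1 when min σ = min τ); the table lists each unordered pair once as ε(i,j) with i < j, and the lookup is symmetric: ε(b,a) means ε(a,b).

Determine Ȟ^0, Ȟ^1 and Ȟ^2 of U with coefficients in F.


Ȟ^0 = 0, Ȟ^1 = Z/2 and Ȟ^2 = 0

cover nerve:
  U12={k} U15={m} U23={b} U34={a,l} U45={g}
C dims 5,5; δ0: rk 5, SNF 1^4·2
Ȟ^0: (5−5)−0=0 ⇒ 0
Ȟ^1: (5−0)−5=0 plus torsion [2] ⇒ Z/2
Ȟ^2: (0−0)−0=0 ⇒ 0


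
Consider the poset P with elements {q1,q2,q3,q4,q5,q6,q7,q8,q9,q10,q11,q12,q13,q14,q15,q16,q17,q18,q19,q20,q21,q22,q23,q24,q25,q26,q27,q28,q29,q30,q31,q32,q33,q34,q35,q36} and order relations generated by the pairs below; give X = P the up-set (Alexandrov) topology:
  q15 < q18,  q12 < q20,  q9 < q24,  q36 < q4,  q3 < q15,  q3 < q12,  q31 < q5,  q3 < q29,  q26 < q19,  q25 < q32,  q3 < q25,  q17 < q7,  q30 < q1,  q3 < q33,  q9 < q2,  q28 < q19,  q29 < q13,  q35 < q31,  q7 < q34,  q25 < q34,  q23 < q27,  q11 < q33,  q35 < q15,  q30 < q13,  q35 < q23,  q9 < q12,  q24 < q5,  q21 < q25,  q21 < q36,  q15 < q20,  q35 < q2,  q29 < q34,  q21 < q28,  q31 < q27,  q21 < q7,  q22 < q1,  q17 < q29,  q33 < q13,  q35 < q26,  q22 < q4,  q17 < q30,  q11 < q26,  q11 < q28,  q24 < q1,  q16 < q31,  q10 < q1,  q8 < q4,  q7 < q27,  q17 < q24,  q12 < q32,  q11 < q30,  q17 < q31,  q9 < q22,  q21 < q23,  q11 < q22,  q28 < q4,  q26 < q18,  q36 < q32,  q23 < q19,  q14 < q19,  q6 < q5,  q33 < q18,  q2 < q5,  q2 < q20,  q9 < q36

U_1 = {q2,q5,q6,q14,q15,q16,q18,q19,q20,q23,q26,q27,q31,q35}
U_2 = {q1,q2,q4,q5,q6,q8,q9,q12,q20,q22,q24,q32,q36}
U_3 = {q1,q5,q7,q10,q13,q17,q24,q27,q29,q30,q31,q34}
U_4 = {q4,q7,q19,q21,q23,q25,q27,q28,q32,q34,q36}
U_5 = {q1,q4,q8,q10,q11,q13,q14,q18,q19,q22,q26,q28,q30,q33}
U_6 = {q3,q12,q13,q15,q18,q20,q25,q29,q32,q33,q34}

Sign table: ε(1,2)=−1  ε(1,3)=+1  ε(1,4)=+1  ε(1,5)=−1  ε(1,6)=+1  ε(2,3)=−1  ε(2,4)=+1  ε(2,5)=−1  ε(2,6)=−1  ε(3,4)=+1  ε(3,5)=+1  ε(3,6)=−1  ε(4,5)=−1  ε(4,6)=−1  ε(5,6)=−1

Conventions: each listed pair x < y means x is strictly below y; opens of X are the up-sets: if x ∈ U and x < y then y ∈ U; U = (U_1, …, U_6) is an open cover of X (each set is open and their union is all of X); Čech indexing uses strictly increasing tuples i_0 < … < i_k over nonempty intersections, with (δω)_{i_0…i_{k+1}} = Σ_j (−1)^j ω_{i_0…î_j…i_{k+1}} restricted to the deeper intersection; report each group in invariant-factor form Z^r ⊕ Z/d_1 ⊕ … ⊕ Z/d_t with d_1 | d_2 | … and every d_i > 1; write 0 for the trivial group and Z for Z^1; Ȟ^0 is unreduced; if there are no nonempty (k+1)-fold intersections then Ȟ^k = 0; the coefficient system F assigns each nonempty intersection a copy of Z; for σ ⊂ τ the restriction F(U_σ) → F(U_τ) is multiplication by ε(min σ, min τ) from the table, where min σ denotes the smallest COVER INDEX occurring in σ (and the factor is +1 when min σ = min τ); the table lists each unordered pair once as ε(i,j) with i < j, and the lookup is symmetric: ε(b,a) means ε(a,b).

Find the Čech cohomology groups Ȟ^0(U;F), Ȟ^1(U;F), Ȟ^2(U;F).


Ȟ^0 = 0, Ȟ^1 = Z/2 and Ȟ^2 = Z

nonempty overlaps:
  U12={q2,q5,q6,q20} U13={q5,q27,q31} U14={q19,q23,q27} U15={q14,q18,q19,q26} U16={q15,q18,q20} U23={q1,q5,q24} U24={q4,q32,q36} U25={q1,q4,q8,q22} U26={q12,q20,q32} U34={q7,q27,q34} U35={q1,q10,q13,q30} U36={q13,q29,q34} U45={q4,q19,q28} U46={q25,q32,q34} U56={q13,q18,q33}
  U123={q5} U126={q20} U134={q27} U145={q19} U156={q18} U235={q1} U245={q4} U246={q32} U346={q34} U356={q13}
C dims 6,15,10; δ0: rk 6, SNF 1^5·2; δ1: rk 9, SNF 1^9
degree 0: 6−6−0 = 0 → Ȟ^0 ≅ 0
degree 1: 15−9−6 = 0 plus torsion [2] → Ȟ^1 ≅ Z/2
degree 2: 10−0−9 = 1 → Ȟ^2 ≅ Z


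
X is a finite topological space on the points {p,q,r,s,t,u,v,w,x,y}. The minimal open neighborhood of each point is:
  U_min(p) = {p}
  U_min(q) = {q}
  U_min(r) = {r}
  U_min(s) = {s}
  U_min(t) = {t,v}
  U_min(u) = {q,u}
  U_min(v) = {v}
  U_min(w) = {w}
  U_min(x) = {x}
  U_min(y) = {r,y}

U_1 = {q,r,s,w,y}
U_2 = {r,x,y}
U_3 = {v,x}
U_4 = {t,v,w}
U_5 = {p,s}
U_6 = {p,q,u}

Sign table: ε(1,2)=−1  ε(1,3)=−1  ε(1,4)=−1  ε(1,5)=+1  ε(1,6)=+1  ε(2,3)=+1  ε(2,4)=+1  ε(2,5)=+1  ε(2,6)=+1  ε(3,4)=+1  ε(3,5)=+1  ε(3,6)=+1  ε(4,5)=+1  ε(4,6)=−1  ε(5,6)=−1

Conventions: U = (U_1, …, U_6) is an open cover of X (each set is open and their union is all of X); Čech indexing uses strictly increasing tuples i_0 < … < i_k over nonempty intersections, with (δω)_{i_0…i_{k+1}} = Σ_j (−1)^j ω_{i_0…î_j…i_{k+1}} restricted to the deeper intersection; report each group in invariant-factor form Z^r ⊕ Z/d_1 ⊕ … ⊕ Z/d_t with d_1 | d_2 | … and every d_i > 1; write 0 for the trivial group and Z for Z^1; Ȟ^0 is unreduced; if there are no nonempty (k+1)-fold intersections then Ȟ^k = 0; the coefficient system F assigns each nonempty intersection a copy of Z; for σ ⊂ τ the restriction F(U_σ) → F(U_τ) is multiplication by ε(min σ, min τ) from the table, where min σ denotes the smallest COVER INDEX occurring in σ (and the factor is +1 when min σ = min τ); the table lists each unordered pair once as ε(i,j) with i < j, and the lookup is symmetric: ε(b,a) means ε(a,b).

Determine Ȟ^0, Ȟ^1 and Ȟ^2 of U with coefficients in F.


nonempty intersections:
  U12={r,y} U14={w} U15={s} U16={q} U23={x} U34={v} U56={p}
C dims 6,7; δ0: rk 6, SNF 1^5·2
Ȟ^0: (6−6)−0=0 ⇒ 0
Ȟ^1: (7−0)−6=1 plus torsion [2] ⇒ Z ⊕ Z/2
Ȟ^2: (0−0)−0=0 ⇒ 0

Ȟ^0 ≅ 0; Ȟ^1 ≅ Z ⊕ Z/2; Ȟ^2 ≅ 0


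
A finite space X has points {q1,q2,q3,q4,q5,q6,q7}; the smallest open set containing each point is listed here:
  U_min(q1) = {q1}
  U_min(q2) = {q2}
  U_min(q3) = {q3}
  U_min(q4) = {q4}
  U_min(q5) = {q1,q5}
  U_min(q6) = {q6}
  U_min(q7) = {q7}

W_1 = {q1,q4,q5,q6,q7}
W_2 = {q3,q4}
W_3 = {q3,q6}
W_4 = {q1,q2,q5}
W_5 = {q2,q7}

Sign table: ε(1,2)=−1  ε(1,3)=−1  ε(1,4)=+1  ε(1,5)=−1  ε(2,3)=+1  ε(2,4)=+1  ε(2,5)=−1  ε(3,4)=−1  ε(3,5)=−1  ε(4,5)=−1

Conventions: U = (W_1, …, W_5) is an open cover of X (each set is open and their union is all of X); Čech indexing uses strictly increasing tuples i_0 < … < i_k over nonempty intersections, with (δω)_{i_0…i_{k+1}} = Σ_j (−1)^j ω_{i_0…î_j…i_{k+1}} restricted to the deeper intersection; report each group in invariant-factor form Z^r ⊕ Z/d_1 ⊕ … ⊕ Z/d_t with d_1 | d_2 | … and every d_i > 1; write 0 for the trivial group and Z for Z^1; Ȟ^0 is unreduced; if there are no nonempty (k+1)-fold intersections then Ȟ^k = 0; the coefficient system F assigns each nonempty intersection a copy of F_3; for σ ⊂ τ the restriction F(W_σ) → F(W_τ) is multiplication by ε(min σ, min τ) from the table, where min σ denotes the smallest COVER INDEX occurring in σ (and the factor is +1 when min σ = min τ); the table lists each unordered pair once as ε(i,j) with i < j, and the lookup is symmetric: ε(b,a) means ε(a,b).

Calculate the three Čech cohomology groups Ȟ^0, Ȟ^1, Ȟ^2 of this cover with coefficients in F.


nonempty overlaps:
  W12={q4} W13={q6} W14={q1,q5} W15={q7} W23={q3} W45={q2}
C dims 5,6; δ0: rk_F3 4
degree 0: 5−4−0 = 1 → Ȟ^0 ≅ Z/3
degree 1: 6−0−4 = 2 → Ȟ^1 ≅ Z/3 ⊕ Z/3
degree 2: 0−0−0 = 0 → Ȟ^2 ≅ 0

Ȟ^0 = Z/3, Ȟ^1 = Z/3 ⊕ Z/3, Ȟ^2 = 0


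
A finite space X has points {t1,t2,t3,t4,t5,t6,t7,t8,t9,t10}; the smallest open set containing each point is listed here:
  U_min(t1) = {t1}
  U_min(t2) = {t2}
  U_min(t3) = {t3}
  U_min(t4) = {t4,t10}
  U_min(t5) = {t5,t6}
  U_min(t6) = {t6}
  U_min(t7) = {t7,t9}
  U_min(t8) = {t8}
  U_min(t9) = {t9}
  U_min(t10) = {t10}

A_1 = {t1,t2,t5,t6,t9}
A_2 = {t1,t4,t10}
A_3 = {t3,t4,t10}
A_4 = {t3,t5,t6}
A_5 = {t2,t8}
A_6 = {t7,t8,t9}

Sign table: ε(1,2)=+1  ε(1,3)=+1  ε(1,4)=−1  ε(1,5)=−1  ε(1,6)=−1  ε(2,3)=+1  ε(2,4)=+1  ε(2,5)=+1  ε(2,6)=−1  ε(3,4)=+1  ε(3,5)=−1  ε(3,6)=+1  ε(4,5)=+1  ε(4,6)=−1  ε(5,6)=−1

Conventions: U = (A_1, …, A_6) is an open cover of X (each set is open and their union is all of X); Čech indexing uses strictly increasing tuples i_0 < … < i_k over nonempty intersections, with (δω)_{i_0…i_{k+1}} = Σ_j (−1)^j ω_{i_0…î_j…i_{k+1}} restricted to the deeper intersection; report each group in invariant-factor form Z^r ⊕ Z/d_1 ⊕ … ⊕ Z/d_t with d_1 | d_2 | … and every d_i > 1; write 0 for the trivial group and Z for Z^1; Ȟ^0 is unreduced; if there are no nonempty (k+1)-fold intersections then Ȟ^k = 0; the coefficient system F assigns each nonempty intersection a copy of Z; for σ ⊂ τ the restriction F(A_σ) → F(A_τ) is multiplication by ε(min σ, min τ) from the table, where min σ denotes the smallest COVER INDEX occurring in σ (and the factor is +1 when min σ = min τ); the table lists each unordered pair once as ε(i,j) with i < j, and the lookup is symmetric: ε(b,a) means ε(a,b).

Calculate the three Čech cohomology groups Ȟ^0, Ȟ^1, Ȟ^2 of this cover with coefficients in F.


nonempty overlaps:
  A12={t1} A14={t5,t6} A15={t2} A16={t9} A23={t4,t10} A34={t3} A56={t8}
C dims 6,7; δ0: rk 6, SNF 1^5·2
degree 0: 6−6−0 = 0 → Ȟ^0 ≅ 0
degree 1: 7−0−6 = 1 plus torsion [2] → Ȟ^1 ≅ Z ⊕ Z/2
degree 2: 0−0−0 = 0 → Ȟ^2 ≅ 0

Ȟ^0 ≅ 0,  Ȟ^1 ≅ Z ⊕ Z/2,  Ȟ^2 ≅ 0


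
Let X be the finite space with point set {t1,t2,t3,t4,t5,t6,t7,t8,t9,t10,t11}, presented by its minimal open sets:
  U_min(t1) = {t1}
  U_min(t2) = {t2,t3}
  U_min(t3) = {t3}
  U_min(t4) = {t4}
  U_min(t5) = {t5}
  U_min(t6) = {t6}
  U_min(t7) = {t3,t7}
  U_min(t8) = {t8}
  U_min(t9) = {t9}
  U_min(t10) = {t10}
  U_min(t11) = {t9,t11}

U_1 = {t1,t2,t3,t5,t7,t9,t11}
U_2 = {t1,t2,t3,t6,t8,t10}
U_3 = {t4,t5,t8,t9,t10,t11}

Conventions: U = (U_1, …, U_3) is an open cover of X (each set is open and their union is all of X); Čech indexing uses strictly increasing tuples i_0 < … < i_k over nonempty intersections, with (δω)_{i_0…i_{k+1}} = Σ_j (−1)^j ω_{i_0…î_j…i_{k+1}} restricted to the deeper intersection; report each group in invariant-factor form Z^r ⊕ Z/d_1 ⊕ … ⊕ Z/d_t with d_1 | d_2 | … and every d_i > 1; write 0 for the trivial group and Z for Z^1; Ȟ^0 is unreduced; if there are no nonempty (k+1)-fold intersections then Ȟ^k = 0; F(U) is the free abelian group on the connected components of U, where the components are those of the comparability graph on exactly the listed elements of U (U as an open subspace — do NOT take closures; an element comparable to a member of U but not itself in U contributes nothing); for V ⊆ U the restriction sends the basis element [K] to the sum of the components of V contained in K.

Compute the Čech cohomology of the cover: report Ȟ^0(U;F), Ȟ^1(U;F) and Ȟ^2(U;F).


cover nerve:
  U12={t1,t2,t3} U13={t5,t9,t11} U23={t8,t10}
components per intersection:
  U1: {t1} {t2,t3,t7} {t5} {t9,t11}
  U2: {t1} {t2,t3} {t6} {t8} {t10}
  U3: {t4} {t5} {t8} {t9,t11} {t10}
  U12: {t1} {t2,t3}
  U13: {t5} {t9,t11}
  U23: {t8} {t10}
C dims 14,6; δ0: rk 6, SNF 1^6
Ȟ^0: (14−6)−0=8 ⇒ Z^8
Ȟ^1: (6−0)−6=0 ⇒ 0
Ȟ^2: (0−0)−0=0 ⇒ 0

Ȟ^0(U;F) ≅ Z^8,  Ȟ^1(U;F) ≅ 0,  Ȟ^2(U;F) ≅ 0


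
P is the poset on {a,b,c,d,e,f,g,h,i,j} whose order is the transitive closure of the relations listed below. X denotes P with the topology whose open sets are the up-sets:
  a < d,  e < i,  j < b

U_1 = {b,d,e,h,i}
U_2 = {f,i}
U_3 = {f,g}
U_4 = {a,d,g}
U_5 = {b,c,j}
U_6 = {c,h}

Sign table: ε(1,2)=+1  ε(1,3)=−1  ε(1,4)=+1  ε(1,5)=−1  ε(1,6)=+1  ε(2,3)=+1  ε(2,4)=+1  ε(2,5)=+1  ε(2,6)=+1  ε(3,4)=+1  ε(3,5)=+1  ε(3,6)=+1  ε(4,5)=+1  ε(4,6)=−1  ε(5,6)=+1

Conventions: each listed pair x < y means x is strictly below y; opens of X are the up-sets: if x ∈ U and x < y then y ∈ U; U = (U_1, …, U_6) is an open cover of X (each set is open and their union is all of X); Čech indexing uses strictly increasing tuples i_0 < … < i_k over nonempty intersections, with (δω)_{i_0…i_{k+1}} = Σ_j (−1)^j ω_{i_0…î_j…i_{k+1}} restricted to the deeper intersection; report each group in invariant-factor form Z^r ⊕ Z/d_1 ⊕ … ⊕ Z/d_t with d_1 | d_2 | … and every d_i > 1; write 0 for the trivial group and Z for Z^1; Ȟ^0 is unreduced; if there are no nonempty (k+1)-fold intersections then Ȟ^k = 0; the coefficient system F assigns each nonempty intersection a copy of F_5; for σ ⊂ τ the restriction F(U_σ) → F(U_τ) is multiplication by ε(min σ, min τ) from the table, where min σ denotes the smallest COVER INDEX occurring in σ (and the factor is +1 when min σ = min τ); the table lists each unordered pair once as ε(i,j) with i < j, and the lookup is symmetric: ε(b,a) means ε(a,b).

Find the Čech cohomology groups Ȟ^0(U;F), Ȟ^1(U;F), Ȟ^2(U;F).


Ȟ^0 = 0,  Ȟ^1 = Z/5,  Ȟ^2 = 0

intersection data:
  U12={i} U14={d} U15={b} U16={h} U23={f} U34={g} U56={c}
C dims 6,7; δ0: rk_F5 6
Ȟ^0 = (6 − 6) − 0 = 0, so Ȟ^0 ≅ 0
Ȟ^1 = (7 − 0) − 6 = 1, so Ȟ^1 ≅ Z/5
Ȟ^2 = (0 − 0) − 0 = 0, so Ȟ^2 ≅ 0


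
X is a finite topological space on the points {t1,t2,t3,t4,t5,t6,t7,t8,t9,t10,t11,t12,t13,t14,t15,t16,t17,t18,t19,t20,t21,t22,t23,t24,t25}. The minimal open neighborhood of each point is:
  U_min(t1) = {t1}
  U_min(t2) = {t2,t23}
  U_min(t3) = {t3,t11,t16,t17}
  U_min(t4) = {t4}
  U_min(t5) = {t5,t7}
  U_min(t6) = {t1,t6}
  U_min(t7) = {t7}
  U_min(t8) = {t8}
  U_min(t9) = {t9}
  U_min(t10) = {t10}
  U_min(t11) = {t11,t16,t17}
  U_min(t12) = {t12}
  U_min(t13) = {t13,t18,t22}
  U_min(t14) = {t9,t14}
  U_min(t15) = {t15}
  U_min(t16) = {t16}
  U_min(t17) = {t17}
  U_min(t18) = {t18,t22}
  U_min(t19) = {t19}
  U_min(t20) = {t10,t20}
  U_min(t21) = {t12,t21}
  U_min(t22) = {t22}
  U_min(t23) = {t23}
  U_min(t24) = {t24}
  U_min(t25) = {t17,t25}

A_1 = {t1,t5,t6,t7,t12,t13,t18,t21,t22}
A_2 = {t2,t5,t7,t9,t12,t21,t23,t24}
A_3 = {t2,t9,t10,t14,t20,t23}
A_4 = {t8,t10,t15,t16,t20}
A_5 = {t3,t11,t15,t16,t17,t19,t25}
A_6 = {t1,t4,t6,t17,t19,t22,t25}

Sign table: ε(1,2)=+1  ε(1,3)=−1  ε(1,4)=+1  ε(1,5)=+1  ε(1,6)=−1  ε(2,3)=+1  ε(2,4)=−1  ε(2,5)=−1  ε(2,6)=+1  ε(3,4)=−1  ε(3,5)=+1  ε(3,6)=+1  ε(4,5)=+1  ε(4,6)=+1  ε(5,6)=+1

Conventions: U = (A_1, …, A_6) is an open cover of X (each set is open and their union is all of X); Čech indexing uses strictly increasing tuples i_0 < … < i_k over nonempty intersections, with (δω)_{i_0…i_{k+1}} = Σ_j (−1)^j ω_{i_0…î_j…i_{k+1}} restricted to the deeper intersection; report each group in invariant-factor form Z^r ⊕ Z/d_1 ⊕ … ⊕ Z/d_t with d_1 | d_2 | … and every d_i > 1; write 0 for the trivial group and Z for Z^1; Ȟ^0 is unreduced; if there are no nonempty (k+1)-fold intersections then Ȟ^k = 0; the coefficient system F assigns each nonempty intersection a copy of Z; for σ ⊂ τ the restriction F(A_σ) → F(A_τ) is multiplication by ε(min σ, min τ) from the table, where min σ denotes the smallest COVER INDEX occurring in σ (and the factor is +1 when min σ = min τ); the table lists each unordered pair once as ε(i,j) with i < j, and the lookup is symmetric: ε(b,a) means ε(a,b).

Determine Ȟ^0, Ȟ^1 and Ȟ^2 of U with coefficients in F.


nonempty overlaps:
  A12={t5,t7,t12,t21} A16={t1,t6,t22} A23={t2,t9,t23} A34={t10,t20} A45={t15,t16} A56={t17,t19,t25}
C dims 6,6; δ0: rk 5, SNF 1^5
degree 0: 6−5−0 = 1 → Ȟ^0 ≅ Z
degree 1: 6−0−5 = 1 → Ȟ^1 ≅ Z
degree 2: 0−0−0 = 0 → Ȟ^2 ≅ 0

Ȟ^0(U;F) ≅ Z,  Ȟ^1(U;F) ≅ Z,  Ȟ^2(U;F) ≅ 0


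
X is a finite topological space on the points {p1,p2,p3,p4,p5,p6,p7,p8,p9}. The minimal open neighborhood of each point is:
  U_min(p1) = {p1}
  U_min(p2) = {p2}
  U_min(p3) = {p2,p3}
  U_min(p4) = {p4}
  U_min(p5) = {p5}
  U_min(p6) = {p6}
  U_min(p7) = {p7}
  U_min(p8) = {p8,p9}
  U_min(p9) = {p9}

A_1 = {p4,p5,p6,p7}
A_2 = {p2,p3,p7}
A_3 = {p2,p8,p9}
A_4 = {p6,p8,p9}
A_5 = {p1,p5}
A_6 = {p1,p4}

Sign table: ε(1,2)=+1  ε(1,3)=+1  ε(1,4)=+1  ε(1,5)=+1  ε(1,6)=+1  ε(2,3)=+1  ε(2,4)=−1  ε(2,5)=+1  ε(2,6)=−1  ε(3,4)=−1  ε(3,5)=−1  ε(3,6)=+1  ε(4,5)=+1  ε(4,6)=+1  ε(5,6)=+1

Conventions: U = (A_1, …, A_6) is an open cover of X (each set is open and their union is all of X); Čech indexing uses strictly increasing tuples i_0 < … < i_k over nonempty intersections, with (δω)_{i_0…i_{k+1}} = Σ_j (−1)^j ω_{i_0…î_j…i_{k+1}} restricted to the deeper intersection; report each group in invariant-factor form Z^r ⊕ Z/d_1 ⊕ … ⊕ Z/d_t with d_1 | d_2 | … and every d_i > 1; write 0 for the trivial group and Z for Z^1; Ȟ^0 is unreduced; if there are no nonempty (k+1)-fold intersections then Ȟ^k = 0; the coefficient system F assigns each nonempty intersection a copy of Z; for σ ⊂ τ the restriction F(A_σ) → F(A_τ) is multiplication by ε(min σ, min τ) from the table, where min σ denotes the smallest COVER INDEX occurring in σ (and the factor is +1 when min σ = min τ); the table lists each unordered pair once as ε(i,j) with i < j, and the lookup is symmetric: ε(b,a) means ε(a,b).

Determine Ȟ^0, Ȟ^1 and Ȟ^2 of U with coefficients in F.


Ȟ^0 = 0; Ȟ^1 = Z ⊕ Z/2; Ȟ^2 = 0

intersection data:
  A12={p7} A14={p6} A15={p5} A16={p4} A23={p2} A34={p8,p9} A56={p1}
C dims 6,7; δ0: rk 6, SNF 1^5·2
Ȟ^0 = (6 − 6) − 0 = 0, so Ȟ^0 ≅ 0
Ȟ^1 = (7 − 0) − 6 = 1 plus torsion [2], so Ȟ^1 ≅ Z ⊕ Z/2
Ȟ^2 = (0 − 0) − 0 = 0, so Ȟ^2 ≅ 0


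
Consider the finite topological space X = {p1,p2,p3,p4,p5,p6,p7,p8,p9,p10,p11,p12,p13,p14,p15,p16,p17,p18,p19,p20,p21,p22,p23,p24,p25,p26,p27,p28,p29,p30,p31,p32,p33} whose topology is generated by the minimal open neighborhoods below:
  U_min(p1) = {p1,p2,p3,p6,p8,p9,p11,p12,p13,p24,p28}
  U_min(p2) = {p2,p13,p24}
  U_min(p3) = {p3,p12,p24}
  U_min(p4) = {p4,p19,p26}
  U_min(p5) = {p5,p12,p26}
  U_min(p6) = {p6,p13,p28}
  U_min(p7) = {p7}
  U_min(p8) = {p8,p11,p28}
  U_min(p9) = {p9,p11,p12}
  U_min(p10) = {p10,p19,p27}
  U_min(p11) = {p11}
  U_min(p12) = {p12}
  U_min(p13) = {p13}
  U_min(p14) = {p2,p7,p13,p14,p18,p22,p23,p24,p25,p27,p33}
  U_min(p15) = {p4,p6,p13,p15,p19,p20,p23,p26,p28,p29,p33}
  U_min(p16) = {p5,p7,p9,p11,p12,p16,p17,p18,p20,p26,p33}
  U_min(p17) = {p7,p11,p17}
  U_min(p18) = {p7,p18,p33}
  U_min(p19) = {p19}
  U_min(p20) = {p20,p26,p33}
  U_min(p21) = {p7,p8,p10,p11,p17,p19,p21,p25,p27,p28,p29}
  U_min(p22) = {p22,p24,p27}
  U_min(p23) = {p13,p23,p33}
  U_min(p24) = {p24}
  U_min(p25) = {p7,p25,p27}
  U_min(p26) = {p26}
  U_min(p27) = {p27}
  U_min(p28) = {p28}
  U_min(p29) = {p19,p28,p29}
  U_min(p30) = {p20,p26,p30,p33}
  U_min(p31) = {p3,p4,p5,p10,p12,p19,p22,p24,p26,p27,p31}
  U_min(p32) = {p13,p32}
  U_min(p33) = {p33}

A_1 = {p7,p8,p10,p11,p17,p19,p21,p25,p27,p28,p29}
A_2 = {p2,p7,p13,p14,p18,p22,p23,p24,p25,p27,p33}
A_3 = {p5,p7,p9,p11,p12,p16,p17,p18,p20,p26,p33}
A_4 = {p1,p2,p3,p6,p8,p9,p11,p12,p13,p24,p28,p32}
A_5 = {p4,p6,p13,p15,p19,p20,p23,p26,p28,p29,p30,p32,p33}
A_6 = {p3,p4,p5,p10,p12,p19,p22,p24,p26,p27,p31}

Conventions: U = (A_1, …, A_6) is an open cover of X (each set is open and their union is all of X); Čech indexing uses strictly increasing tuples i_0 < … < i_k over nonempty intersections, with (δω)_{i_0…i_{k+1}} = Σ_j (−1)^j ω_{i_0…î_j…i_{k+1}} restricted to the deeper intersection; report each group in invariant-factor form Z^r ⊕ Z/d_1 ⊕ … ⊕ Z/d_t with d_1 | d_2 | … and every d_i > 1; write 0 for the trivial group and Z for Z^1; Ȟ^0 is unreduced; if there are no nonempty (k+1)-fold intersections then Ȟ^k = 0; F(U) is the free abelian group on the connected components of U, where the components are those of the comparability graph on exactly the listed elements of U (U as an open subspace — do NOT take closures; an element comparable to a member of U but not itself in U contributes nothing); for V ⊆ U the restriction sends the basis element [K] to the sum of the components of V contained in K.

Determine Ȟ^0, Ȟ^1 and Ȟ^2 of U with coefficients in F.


Ȟ^0 = Z, Ȟ^1 = 0, Ȟ^2 = Z/2

nerve simplices:
  A12={p7,p25,p27} A13={p7,p11,p17} A14={p8,p11,p28} A15={p19,p28,p29} A16={p10,p19,p27} A23={p7,p18,p33} A24={p2,p13,p24} A25={p13,p23,p33} A26={p22,p24,p27} A34={p9,p11,p12} A35={p20,p26,p33} A36={p5,p12,p26} A45={p6,p13,p28,p32} A46={p3,p12,p24} A56={p4,p19,p26}
  A123={p7} A126={p27} A134={p11} A145={p28} A156={p19} A235={p33} A245={p13} A246={p24} A346={p12} A356={p26}
components per intersection:
  A1: {p7,p8,p10,p11,p17,p19,p21,p25,p27,p28,p29}
  A2: {p2,p7,p13,p14,p18,p22,p23,p24,p25,p27,p33}
  A3: {p5,p7,p9,p11,p12,p16,p17,p18,p20,p26,p33}
  A4: {p1,p2,p3,p6,p8,p9,p11,p12,p13,p24,p28,p32}
  A5: {p4,p6,p13,p15,p19,p20,p23,p26,p28,p29,p30,p32,p33}
  A6: {p3,p4,p5,p10,p12,p19,p22,p24,p26,p27,p31}
  A12: {p7,p25,p27}
  A13: {p7,p11,p17}
  A14: {p8,p11,p28}
  A15: {p19,p28,p29}
  A16: {p10,p19,p27}
  A23: {p7,p18,p33}
  A24: {p2,p13,p24}
  A25: {p13,p23,p33}
  A26: {p22,p24,p27}
  A34: {p9,p11,p12}
  A35: {p20,p26,p33}
  A36: {p5,p12,p26}
  A45: {p6,p13,p28,p32}
  A46: {p3,p12,p24}
  A56: {p4,p19,p26}
  A123: {p7}
  A126: {p27}
  A134: {p11}
  A145: {p28}
  A156: {p19}
  A235: {p33}
  A245: {p13}
  A246: {p24}
  A346: {p12}
  A356: {p26}
C dims 6,15,10; δ0: rk 5, SNF 1^5; δ1: rk 10, SNF 1^9·2
degree 0: 6−5−0 = 1 → Ȟ^0 ≅ Z
degree 1: 15−10−5 = 0 → Ȟ^1 ≅ 0
degree 2: 10−0−10 = 0 plus torsion [2] → Ȟ^2 ≅ Z/2


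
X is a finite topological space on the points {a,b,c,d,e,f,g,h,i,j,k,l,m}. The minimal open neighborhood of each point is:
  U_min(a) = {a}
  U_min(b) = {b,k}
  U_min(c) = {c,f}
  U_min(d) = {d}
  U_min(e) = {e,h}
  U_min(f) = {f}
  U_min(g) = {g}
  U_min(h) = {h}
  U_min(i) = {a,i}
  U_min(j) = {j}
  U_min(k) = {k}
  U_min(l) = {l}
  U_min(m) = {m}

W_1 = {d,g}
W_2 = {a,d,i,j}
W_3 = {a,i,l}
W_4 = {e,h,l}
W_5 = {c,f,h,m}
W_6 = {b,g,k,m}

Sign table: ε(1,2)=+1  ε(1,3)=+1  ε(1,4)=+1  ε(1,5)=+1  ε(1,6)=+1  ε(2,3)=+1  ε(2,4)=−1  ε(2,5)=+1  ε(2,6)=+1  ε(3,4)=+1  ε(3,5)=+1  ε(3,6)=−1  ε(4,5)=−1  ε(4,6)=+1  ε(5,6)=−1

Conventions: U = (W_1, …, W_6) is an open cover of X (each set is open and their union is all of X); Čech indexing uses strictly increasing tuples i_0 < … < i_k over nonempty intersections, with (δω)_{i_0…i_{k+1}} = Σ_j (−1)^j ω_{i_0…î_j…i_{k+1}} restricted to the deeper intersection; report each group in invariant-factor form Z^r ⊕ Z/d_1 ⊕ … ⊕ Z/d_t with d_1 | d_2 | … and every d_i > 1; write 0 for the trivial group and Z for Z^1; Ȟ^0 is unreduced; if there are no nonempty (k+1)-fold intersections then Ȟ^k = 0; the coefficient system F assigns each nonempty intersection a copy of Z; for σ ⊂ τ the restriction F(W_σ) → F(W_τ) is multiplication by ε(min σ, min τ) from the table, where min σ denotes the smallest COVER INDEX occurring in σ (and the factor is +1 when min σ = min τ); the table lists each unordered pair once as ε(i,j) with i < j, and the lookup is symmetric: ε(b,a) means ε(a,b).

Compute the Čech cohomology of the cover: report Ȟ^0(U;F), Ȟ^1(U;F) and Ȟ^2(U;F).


Ȟ^0 ≅ Z, Ȟ^1 ≅ Z and Ȟ^2 ≅ 0

nonempty intersections:
  W12={d} W16={g} W23={a,i} W34={l} W45={h} W56={m}
C dims 6,6; δ0: rk 5, SNF 1^5
Ȟ^0: (6−5)−0=1 ⇒ Z
Ȟ^1: (6−0)−5=1 ⇒ Z
Ȟ^2: (0−0)−0=0 ⇒ 0


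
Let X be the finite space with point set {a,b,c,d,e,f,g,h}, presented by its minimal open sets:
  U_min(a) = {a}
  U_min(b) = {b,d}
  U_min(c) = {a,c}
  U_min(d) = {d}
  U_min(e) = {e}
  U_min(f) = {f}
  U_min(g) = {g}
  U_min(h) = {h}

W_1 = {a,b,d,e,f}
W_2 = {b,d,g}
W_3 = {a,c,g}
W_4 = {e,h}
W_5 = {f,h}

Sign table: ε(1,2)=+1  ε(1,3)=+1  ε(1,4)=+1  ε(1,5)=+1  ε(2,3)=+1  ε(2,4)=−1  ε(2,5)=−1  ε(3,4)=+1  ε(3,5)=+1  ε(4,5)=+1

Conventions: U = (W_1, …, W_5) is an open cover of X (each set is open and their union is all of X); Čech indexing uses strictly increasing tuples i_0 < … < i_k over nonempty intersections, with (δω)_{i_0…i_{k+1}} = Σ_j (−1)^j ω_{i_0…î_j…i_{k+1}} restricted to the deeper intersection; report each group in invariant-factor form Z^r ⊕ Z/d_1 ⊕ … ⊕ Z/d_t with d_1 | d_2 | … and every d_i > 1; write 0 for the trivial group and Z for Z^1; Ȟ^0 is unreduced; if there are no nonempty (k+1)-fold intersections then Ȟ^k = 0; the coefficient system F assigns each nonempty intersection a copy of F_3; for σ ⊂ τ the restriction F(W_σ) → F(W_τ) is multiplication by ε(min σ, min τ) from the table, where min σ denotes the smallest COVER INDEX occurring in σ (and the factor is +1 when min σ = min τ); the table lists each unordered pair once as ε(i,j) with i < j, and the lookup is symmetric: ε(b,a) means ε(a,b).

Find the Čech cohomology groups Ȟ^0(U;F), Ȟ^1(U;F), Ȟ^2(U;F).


nonempty overlaps:
  W12={b,d} W13={a} W14={e} W15={f} W23={g} W45={h}
C dims 5,6; δ0: rk_F3 4
degree 0: 5−4−0 = 1 → Ȟ^0 ≅ Z/3
degree 1: 6−0−4 = 2 → Ȟ^1 ≅ Z/3 ⊕ Z/3
degree 2: 0−0−0 = 0 → Ȟ^2 ≅ 0

Ȟ^0 ≅ Z/3, Ȟ^1 ≅ Z/3 ⊕ Z/3, Ȟ^2 ≅ 0


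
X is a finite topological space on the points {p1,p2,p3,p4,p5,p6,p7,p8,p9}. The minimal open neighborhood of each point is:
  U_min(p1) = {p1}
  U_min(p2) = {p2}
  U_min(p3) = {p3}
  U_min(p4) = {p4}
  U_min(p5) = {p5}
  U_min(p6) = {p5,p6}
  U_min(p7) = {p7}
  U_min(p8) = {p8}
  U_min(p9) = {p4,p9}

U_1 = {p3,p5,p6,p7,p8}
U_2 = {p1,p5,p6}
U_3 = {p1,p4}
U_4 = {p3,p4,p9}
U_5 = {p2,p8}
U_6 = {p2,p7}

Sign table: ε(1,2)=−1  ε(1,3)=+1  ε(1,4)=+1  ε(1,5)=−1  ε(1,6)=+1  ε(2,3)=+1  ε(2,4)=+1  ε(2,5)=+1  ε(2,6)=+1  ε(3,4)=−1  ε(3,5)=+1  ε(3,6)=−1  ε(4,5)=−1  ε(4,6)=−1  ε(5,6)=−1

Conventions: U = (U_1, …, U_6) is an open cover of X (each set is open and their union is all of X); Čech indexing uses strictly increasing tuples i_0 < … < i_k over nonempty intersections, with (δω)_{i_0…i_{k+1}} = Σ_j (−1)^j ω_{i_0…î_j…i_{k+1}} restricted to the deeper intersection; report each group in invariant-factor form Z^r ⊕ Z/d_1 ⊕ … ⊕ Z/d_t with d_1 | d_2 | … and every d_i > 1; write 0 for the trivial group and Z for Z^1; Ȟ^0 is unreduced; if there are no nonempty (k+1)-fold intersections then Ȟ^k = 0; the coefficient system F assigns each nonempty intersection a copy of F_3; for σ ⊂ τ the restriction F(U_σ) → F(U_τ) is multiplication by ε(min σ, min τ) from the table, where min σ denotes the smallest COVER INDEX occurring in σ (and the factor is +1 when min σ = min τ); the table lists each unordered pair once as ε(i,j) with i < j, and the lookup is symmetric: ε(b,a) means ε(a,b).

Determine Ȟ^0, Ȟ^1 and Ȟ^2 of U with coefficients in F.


Ȟ^0 = Z/3; Ȟ^1 = Z/3 ⊕ Z/3; Ȟ^2 = 0

intersection data:
  U12={p5,p6} U14={p3} U15={p8} U16={p7} U23={p1} U34={p4} U56={p2}
C dims 6,7; δ0: rk_F3 5
Ȟ^0 = (6 − 5) − 0 = 1, so Ȟ^0 ≅ Z/3
Ȟ^1 = (7 − 0) − 5 = 2, so Ȟ^1 ≅ Z/3 ⊕ Z/3
Ȟ^2 = (0 − 0) − 0 = 0, so Ȟ^2 ≅ 0


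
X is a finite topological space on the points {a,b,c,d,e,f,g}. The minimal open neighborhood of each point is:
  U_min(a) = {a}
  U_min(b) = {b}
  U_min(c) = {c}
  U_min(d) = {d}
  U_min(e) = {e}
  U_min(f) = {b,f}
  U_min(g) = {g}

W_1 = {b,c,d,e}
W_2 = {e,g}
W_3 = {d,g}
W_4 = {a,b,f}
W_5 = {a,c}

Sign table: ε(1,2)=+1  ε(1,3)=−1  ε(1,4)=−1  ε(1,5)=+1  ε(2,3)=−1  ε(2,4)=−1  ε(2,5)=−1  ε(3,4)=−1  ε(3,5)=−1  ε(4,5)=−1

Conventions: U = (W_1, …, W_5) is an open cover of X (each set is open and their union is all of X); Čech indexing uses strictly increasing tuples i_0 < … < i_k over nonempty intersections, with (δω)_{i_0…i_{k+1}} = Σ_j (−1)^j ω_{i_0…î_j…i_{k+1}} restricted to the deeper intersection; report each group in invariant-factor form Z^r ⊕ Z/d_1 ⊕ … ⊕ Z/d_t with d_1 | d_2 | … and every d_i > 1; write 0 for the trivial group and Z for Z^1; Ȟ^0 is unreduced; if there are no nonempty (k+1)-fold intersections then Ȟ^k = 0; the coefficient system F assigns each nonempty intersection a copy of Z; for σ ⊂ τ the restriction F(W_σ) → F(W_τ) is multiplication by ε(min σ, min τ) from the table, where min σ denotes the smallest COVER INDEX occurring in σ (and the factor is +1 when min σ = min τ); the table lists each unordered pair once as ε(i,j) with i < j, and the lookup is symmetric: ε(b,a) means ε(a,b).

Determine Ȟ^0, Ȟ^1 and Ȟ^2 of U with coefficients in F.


Ȟ^0 = Z, Ȟ^1 = Z^2, Ȟ^2 = 0

intersection data:
  W12={e} W13={d} W14={b} W15={c} W23={g} W45={a}
C dims 5,6; δ0: rk 4, SNF 1^4
Ȟ^0 = (5 − 4) − 0 = 1, so Ȟ^0 ≅ Z
Ȟ^1 = (6 − 0) − 4 = 2, so Ȟ^1 ≅ Z^2
Ȟ^2 = (0 − 0) − 0 = 0, so Ȟ^2 ≅ 0


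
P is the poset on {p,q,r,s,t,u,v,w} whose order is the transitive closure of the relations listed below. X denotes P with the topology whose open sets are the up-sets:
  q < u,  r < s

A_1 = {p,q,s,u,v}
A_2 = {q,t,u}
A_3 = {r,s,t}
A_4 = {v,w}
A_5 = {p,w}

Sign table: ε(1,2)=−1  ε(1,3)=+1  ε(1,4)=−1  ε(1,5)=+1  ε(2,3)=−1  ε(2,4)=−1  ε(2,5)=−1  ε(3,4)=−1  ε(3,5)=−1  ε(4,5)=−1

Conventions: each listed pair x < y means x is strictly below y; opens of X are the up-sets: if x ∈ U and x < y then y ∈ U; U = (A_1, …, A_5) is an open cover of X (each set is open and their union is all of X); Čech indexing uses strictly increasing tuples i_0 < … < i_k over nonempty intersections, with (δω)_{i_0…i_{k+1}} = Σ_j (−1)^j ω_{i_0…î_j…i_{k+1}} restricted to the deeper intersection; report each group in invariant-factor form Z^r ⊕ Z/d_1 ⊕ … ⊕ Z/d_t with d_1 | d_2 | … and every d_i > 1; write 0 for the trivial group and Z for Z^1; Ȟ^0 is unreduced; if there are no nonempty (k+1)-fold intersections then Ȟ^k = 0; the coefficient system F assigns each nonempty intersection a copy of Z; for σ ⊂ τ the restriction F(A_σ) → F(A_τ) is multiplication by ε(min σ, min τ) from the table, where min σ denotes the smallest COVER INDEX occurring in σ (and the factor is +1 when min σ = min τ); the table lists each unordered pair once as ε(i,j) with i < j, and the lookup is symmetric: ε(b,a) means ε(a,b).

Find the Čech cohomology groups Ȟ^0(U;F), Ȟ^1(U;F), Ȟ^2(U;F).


intersection data:
  A12={q,u} A13={s} A14={v} A15={p} A23={t} A45={w}
C dims 5,6; δ0: rk 4, SNF 1^4
Ȟ^0 = (5 − 4) − 0 = 1, so Ȟ^0 ≅ Z
Ȟ^1 = (6 − 0) − 4 = 2, so Ȟ^1 ≅ Z^2
Ȟ^2 = (0 − 0) − 0 = 0, so Ȟ^2 ≅ 0

Ȟ^0 = Z, Ȟ^1 = Z^2 and Ȟ^2 = 0


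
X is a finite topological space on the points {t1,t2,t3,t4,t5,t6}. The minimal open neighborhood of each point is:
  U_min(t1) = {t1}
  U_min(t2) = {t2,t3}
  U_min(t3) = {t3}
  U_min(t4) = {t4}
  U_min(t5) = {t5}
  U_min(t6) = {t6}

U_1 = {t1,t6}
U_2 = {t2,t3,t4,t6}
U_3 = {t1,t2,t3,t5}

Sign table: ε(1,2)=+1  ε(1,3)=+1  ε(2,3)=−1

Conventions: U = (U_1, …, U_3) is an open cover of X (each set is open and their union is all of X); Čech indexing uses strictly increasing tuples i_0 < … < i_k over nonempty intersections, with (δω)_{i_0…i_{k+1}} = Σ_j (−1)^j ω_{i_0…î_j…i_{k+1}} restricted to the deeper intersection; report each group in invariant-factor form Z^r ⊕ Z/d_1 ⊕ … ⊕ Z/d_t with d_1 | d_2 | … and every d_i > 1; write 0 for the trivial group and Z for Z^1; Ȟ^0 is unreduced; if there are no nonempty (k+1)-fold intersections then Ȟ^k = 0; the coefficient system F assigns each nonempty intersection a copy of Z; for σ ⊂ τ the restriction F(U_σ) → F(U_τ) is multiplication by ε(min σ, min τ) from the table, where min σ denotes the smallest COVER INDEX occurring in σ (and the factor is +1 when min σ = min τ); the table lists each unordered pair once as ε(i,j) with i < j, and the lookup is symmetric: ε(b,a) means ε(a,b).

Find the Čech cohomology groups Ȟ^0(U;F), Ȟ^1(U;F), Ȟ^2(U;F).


nerve of the cover:
  U12={t6} U13={t1} U23={t2,t3}
C dims 3,3; δ0: rk 3, SNF 1^2·2
Ȟ^0 = (3 − 3) − 0 = 0, so Ȟ^0 ≅ 0
Ȟ^1 = (3 − 0) − 3 = 0 plus torsion [2], so Ȟ^1 ≅ Z/2
Ȟ^2 = (0 − 0) − 0 = 0, so Ȟ^2 ≅ 0

Ȟ^0 ≅ 0,  Ȟ^1 ≅ Z/2,  Ȟ^2 ≅ 0


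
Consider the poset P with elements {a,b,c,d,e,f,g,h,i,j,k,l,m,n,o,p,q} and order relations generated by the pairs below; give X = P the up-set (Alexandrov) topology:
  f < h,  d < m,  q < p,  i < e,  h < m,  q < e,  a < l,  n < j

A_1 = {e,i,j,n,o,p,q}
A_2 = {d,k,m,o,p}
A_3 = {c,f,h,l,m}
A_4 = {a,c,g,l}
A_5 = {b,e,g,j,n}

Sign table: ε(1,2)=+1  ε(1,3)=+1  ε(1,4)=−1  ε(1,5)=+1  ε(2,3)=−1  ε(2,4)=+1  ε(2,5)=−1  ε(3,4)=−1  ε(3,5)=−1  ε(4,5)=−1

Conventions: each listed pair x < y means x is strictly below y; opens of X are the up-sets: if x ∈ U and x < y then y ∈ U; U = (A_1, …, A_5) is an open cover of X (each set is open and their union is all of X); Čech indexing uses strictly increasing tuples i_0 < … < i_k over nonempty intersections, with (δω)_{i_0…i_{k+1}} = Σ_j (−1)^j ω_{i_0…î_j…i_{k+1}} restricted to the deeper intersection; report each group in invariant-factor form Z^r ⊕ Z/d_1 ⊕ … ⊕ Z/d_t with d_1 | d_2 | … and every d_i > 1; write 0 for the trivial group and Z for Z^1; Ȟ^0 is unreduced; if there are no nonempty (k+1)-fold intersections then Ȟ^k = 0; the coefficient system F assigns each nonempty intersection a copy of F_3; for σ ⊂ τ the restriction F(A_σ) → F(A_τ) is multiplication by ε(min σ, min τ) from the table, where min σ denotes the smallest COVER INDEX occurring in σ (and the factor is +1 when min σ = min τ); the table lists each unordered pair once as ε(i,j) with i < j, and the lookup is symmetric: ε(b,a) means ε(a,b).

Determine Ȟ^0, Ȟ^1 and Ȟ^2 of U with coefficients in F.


Ȟ^0 ≅ 0, Ȟ^1 ≅ 0, Ȟ^2 ≅ 0

nerve of the cover:
  A12={o,p} A15={e,j,n} A23={m} A34={c,l} A45={g}
C dims 5,5; δ0: rk_F3 5
Ȟ^0 = (5 − 5) − 0 = 0, so Ȟ^0 ≅ 0
Ȟ^1 = (5 − 0) − 5 = 0, so Ȟ^1 ≅ 0
Ȟ^2 = (0 − 0) − 0 = 0, so Ȟ^2 ≅ 0


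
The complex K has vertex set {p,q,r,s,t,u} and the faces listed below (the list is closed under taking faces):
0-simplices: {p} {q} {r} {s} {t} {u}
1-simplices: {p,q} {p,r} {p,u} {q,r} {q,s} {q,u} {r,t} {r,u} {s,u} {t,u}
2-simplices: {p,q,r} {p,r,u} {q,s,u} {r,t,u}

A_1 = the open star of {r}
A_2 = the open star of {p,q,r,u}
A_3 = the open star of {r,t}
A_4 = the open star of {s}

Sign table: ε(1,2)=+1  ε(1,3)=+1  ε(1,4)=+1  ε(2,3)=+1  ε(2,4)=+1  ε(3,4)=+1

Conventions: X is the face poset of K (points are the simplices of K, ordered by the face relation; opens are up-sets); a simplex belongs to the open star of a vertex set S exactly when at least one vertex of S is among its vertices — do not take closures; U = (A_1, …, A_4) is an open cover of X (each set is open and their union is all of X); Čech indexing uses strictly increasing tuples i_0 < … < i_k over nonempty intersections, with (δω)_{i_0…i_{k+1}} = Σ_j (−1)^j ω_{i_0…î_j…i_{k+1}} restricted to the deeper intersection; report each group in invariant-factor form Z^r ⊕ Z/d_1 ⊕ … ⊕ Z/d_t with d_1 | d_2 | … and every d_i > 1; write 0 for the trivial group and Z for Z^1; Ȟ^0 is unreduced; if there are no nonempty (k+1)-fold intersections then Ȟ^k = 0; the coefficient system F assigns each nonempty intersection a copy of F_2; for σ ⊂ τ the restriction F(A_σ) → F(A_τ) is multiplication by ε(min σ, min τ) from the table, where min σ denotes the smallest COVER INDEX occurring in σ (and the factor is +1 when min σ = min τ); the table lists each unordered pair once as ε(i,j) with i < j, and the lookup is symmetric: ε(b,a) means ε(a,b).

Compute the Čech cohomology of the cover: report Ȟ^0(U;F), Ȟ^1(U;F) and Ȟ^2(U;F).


nonempty overlaps:
  A1={{r},{p,r},{q,r},{r,t},{r,u},{p,q,r},{p,r,u},{r,t,u}} A2={{p},{q},{r},{u},{p,q},{p,r},{p,u},{q,r},{q,s},{q,u},{r,t},{r,u},{s,u},{t,u},{p,q,r},{p,r,u},{q,s,u},{r,t,u}} A3={{r},{t},{p,r},{q,r},{r,t},{r,u},{t,u},{p,q,r},{p,r,u},{r,t,u}} A4={{s},{q,s},{s,u},{q,s,u}}
  A12={{r},{p,r},{q,r},{r,t},{r,u},{p,q,r},{p,r,u},{r,t,u}} A13={{r},{p,r},{q,r},{r,t},{r,u},{p,q,r},{p,r,u},{r,t,u}} A23={{r},{p,r},{q,r},{r,t},{r,u},{t,u},{p,q,r},{p,r,u},{r,t,u}} A24={{q,s},{s,u},{q,s,u}}
  A123={{r},{p,r},{q,r},{r,t},{r,u},{p,q,r},{p,r,u},{r,t,u}}
C dims 4,4,1; δ0: rk_F2 3; δ1: rk_F2 1
degree 0: 4−3−0 = 1 → Ȟ^0 ≅ Z/2
degree 1: 4−1−3 = 0 → Ȟ^1 ≅ 0
degree 2: 1−0−1 = 0 → Ȟ^2 ≅ 0

Ȟ^0 = Z/2,  Ȟ^1 = 0,  Ȟ^2 = 0


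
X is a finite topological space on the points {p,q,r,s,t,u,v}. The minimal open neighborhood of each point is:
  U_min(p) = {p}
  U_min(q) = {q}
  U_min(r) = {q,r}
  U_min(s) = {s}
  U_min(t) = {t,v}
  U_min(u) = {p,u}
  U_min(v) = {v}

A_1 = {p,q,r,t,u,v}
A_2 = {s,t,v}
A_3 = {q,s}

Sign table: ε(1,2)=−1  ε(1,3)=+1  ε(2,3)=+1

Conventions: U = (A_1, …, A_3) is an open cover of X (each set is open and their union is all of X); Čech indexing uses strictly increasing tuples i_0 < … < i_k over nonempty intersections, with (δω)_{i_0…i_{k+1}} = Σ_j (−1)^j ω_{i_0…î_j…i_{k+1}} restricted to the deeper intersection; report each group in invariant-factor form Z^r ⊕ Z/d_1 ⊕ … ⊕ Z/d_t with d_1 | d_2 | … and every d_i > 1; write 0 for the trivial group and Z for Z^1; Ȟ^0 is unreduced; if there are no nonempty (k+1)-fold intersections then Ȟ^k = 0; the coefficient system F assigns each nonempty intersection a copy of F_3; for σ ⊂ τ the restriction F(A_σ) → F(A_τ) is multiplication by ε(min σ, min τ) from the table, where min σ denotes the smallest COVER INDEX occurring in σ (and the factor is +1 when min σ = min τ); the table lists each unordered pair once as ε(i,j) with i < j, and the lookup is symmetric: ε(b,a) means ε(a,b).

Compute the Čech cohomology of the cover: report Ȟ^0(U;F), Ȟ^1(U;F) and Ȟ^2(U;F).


cover nerve:
  A12={t,v} A13={q} A23={s}
C dims 3,3; δ0: rk_F3 3
Ȟ^0: (3−3)−0=0 ⇒ 0
Ȟ^1: (3−0)−3=0 ⇒ 0
Ȟ^2: (0−0)−0=0 ⇒ 0

Ȟ^0 ≅ 0, Ȟ^1 ≅ 0 and Ȟ^2 ≅ 0


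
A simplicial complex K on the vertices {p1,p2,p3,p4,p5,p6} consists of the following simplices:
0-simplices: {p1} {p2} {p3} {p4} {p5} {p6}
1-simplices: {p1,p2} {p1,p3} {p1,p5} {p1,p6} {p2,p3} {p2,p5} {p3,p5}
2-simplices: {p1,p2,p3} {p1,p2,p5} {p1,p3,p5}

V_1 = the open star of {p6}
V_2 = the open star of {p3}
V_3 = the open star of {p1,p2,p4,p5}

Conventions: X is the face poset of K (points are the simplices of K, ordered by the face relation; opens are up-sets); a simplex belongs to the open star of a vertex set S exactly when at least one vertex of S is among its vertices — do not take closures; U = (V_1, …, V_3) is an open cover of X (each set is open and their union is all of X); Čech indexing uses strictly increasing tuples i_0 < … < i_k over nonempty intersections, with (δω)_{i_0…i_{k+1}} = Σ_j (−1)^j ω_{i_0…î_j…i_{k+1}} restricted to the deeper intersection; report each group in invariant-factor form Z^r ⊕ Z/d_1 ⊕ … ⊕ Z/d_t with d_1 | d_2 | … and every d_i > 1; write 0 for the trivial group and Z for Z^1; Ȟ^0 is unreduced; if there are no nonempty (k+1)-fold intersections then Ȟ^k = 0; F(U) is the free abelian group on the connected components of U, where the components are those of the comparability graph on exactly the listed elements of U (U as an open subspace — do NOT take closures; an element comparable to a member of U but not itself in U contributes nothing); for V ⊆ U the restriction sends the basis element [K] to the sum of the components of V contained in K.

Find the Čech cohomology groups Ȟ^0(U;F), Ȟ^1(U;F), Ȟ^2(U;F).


Ȟ^0(U;F) ≅ Z^2, Ȟ^1(U;F) ≅ 0 and Ȟ^2(U;F) ≅ 0

nonempty intersections:
  V1={{p6},{p1,p6}} V2={{p3},{p1,p3},{p2,p3},{p3,p5},{p1,p2,p3},{p1,p3,p5}} V3={{p1},{p2},{p4},{p5},{p1,p2},{p1,p3},{p1,p5},{p1,p6},{p2,p3},{p2,p5},{p3,p5},{p1,p2,p3},{p1,p2,p5},{p1,p3,p5}}
  V13={{p1,p6}} V23={{p1,p3},{p2,p3},{p3,p5},{p1,p2,p3},{p1,p3,p5}}
components per intersection:
  V1: {{p6},{p1,p6}}
  V2: {{p3},{p1,p3},{p2,p3},{p3,p5},{p1,p2,p3},{p1,p3,p5}}
  V3: {{p1},{p2},{p5},{p1,p2},{p1,p3},{p1,p5},{p1,p6},{p2,p3},{p2,p5},{p3,p5},{p1,p2,p3},{p1,p2,p5},{p1,p3,p5}} {{p4}}
  V13: {{p1,p6}}
  V23: {{p1,p3},{p2,p3},{p3,p5},{p1,p2,p3},{p1,p3,p5}}
C dims 4,2; δ0: rk 2, SNF 1^2
Ȟ^0: (4−2)−0=2 ⇒ Z^2
Ȟ^1: (2−0)−2=0 ⇒ 0
Ȟ^2: (0−0)−0=0 ⇒ 0
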